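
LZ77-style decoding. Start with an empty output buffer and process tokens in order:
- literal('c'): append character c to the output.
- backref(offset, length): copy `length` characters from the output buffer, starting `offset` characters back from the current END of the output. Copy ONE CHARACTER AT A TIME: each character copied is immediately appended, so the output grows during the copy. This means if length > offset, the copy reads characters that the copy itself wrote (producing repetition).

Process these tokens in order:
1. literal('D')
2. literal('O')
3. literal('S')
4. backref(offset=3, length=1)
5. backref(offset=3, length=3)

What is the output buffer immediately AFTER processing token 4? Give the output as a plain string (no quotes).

Token 1: literal('D'). Output: "D"
Token 2: literal('O'). Output: "DO"
Token 3: literal('S'). Output: "DOS"
Token 4: backref(off=3, len=1). Copied 'D' from pos 0. Output: "DOSD"

Answer: DOSD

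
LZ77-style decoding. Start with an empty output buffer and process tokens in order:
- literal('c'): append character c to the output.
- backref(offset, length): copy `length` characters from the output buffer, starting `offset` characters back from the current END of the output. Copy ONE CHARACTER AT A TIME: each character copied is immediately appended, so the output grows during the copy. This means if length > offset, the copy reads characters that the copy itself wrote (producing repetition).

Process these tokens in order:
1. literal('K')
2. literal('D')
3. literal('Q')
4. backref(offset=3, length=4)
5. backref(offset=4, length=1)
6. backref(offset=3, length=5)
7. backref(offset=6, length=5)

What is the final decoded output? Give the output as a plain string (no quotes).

Token 1: literal('K'). Output: "K"
Token 2: literal('D'). Output: "KD"
Token 3: literal('Q'). Output: "KDQ"
Token 4: backref(off=3, len=4) (overlapping!). Copied 'KDQK' from pos 0. Output: "KDQKDQK"
Token 5: backref(off=4, len=1). Copied 'K' from pos 3. Output: "KDQKDQKK"
Token 6: backref(off=3, len=5) (overlapping!). Copied 'QKKQK' from pos 5. Output: "KDQKDQKKQKKQK"
Token 7: backref(off=6, len=5). Copied 'KQKKQ' from pos 7. Output: "KDQKDQKKQKKQKKQKKQ"

Answer: KDQKDQKKQKKQKKQKKQ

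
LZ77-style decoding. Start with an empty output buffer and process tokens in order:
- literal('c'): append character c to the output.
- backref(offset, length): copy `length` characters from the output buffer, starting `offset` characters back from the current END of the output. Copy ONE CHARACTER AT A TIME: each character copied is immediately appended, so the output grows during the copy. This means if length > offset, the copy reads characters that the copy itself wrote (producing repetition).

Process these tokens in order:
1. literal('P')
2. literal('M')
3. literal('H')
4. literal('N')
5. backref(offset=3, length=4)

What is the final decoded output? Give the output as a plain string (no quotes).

Answer: PMHNMHNM

Derivation:
Token 1: literal('P'). Output: "P"
Token 2: literal('M'). Output: "PM"
Token 3: literal('H'). Output: "PMH"
Token 4: literal('N'). Output: "PMHN"
Token 5: backref(off=3, len=4) (overlapping!). Copied 'MHNM' from pos 1. Output: "PMHNMHNM"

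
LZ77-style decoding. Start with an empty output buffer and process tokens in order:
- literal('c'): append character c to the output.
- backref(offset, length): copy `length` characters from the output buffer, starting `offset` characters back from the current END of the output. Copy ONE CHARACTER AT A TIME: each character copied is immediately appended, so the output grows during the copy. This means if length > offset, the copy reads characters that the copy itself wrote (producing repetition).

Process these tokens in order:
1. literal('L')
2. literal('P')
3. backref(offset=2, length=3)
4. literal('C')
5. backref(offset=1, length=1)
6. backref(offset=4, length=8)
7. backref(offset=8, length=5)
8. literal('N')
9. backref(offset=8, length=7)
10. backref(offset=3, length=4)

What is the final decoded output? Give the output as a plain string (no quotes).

Answer: LPLPLCCPLCCPLCCPLCCPNCCPLCCPCCPC

Derivation:
Token 1: literal('L'). Output: "L"
Token 2: literal('P'). Output: "LP"
Token 3: backref(off=2, len=3) (overlapping!). Copied 'LPL' from pos 0. Output: "LPLPL"
Token 4: literal('C'). Output: "LPLPLC"
Token 5: backref(off=1, len=1). Copied 'C' from pos 5. Output: "LPLPLCC"
Token 6: backref(off=4, len=8) (overlapping!). Copied 'PLCCPLCC' from pos 3. Output: "LPLPLCCPLCCPLCC"
Token 7: backref(off=8, len=5). Copied 'PLCCP' from pos 7. Output: "LPLPLCCPLCCPLCCPLCCP"
Token 8: literal('N'). Output: "LPLPLCCPLCCPLCCPLCCPN"
Token 9: backref(off=8, len=7). Copied 'CCPLCCP' from pos 13. Output: "LPLPLCCPLCCPLCCPLCCPNCCPLCCP"
Token 10: backref(off=3, len=4) (overlapping!). Copied 'CCPC' from pos 25. Output: "LPLPLCCPLCCPLCCPLCCPNCCPLCCPCCPC"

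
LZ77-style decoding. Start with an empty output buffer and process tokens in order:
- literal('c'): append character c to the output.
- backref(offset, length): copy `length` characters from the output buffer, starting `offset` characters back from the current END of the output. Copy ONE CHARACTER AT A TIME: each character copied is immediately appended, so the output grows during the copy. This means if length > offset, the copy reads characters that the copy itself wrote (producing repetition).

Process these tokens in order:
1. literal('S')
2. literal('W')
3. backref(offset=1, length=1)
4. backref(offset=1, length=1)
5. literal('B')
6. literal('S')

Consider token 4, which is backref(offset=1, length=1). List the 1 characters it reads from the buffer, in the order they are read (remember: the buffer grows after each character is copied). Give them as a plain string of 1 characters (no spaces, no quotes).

Token 1: literal('S'). Output: "S"
Token 2: literal('W'). Output: "SW"
Token 3: backref(off=1, len=1). Copied 'W' from pos 1. Output: "SWW"
Token 4: backref(off=1, len=1). Buffer before: "SWW" (len 3)
  byte 1: read out[2]='W', append. Buffer now: "SWWW"

Answer: W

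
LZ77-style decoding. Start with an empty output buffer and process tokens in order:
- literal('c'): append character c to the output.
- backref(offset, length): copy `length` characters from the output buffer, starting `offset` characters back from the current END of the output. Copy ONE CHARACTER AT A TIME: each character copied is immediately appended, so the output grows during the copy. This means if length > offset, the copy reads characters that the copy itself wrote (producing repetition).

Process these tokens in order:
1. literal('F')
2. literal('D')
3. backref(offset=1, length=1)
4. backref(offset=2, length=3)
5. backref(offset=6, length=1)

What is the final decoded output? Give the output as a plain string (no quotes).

Token 1: literal('F'). Output: "F"
Token 2: literal('D'). Output: "FD"
Token 3: backref(off=1, len=1). Copied 'D' from pos 1. Output: "FDD"
Token 4: backref(off=2, len=3) (overlapping!). Copied 'DDD' from pos 1. Output: "FDDDDD"
Token 5: backref(off=6, len=1). Copied 'F' from pos 0. Output: "FDDDDDF"

Answer: FDDDDDF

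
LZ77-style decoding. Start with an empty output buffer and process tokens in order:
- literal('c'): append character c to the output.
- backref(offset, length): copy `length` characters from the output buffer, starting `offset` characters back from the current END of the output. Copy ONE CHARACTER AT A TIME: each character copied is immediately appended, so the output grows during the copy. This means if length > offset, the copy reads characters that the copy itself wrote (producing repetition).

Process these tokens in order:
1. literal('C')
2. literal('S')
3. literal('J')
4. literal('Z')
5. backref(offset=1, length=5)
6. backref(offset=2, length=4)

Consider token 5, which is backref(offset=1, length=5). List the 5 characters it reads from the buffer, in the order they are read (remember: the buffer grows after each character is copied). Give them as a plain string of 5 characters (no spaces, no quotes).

Answer: ZZZZZ

Derivation:
Token 1: literal('C'). Output: "C"
Token 2: literal('S'). Output: "CS"
Token 3: literal('J'). Output: "CSJ"
Token 4: literal('Z'). Output: "CSJZ"
Token 5: backref(off=1, len=5). Buffer before: "CSJZ" (len 4)
  byte 1: read out[3]='Z', append. Buffer now: "CSJZZ"
  byte 2: read out[4]='Z', append. Buffer now: "CSJZZZ"
  byte 3: read out[5]='Z', append. Buffer now: "CSJZZZZ"
  byte 4: read out[6]='Z', append. Buffer now: "CSJZZZZZ"
  byte 5: read out[7]='Z', append. Buffer now: "CSJZZZZZZ"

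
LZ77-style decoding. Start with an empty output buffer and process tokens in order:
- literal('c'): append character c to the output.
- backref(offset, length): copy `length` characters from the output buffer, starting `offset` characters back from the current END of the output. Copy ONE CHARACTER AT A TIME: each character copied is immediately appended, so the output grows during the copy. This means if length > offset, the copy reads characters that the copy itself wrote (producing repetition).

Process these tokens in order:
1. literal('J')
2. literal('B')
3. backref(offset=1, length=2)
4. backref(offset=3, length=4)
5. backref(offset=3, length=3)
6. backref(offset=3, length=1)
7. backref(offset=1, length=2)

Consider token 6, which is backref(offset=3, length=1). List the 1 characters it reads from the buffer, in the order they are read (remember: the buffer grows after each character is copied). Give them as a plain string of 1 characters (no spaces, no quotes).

Answer: B

Derivation:
Token 1: literal('J'). Output: "J"
Token 2: literal('B'). Output: "JB"
Token 3: backref(off=1, len=2) (overlapping!). Copied 'BB' from pos 1. Output: "JBBB"
Token 4: backref(off=3, len=4) (overlapping!). Copied 'BBBB' from pos 1. Output: "JBBBBBBB"
Token 5: backref(off=3, len=3). Copied 'BBB' from pos 5. Output: "JBBBBBBBBBB"
Token 6: backref(off=3, len=1). Buffer before: "JBBBBBBBBBB" (len 11)
  byte 1: read out[8]='B', append. Buffer now: "JBBBBBBBBBBB"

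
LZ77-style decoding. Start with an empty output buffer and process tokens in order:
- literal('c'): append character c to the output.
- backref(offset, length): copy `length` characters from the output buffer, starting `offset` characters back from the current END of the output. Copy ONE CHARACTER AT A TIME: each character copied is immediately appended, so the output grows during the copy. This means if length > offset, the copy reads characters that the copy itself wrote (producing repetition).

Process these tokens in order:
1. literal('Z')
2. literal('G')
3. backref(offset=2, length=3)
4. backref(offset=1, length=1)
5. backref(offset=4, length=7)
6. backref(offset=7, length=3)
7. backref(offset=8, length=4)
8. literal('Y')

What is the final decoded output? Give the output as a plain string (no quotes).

Answer: ZGZGZZZGZZZGZZGZZZZGY

Derivation:
Token 1: literal('Z'). Output: "Z"
Token 2: literal('G'). Output: "ZG"
Token 3: backref(off=2, len=3) (overlapping!). Copied 'ZGZ' from pos 0. Output: "ZGZGZ"
Token 4: backref(off=1, len=1). Copied 'Z' from pos 4. Output: "ZGZGZZ"
Token 5: backref(off=4, len=7) (overlapping!). Copied 'ZGZZZGZ' from pos 2. Output: "ZGZGZZZGZZZGZ"
Token 6: backref(off=7, len=3). Copied 'ZGZ' from pos 6. Output: "ZGZGZZZGZZZGZZGZ"
Token 7: backref(off=8, len=4). Copied 'ZZZG' from pos 8. Output: "ZGZGZZZGZZZGZZGZZZZG"
Token 8: literal('Y'). Output: "ZGZGZZZGZZZGZZGZZZZGY"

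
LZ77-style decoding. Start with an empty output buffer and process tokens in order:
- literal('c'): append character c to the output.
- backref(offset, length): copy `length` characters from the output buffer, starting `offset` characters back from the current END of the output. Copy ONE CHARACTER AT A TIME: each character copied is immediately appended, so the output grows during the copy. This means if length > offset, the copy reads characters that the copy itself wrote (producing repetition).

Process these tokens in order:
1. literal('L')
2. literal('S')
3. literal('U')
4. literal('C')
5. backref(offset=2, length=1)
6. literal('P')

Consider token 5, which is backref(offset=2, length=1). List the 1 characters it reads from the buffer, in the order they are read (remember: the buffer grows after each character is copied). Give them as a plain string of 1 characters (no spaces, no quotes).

Token 1: literal('L'). Output: "L"
Token 2: literal('S'). Output: "LS"
Token 3: literal('U'). Output: "LSU"
Token 4: literal('C'). Output: "LSUC"
Token 5: backref(off=2, len=1). Buffer before: "LSUC" (len 4)
  byte 1: read out[2]='U', append. Buffer now: "LSUCU"

Answer: U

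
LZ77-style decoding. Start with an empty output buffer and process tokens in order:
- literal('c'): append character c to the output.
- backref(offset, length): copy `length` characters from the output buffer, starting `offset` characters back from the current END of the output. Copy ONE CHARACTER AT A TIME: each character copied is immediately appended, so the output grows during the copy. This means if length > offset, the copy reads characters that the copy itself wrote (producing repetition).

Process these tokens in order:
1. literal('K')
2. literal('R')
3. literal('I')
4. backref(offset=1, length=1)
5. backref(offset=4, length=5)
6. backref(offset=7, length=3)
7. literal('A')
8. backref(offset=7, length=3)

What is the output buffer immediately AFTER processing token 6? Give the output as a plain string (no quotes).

Answer: KRIIKRIIKIIK

Derivation:
Token 1: literal('K'). Output: "K"
Token 2: literal('R'). Output: "KR"
Token 3: literal('I'). Output: "KRI"
Token 4: backref(off=1, len=1). Copied 'I' from pos 2. Output: "KRII"
Token 5: backref(off=4, len=5) (overlapping!). Copied 'KRIIK' from pos 0. Output: "KRIIKRIIK"
Token 6: backref(off=7, len=3). Copied 'IIK' from pos 2. Output: "KRIIKRIIKIIK"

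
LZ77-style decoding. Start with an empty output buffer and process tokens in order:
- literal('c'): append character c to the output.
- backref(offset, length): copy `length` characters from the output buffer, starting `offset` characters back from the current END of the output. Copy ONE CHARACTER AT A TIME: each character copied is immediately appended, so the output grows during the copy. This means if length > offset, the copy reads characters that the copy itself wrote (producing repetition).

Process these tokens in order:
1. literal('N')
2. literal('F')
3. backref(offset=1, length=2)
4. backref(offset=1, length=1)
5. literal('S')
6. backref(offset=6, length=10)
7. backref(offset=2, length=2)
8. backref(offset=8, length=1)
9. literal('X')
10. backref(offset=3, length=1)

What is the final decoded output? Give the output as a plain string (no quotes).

Token 1: literal('N'). Output: "N"
Token 2: literal('F'). Output: "NF"
Token 3: backref(off=1, len=2) (overlapping!). Copied 'FF' from pos 1. Output: "NFFF"
Token 4: backref(off=1, len=1). Copied 'F' from pos 3. Output: "NFFFF"
Token 5: literal('S'). Output: "NFFFFS"
Token 6: backref(off=6, len=10) (overlapping!). Copied 'NFFFFSNFFF' from pos 0. Output: "NFFFFSNFFFFSNFFF"
Token 7: backref(off=2, len=2). Copied 'FF' from pos 14. Output: "NFFFFSNFFFFSNFFFFF"
Token 8: backref(off=8, len=1). Copied 'F' from pos 10. Output: "NFFFFSNFFFFSNFFFFFF"
Token 9: literal('X'). Output: "NFFFFSNFFFFSNFFFFFFX"
Token 10: backref(off=3, len=1). Copied 'F' from pos 17. Output: "NFFFFSNFFFFSNFFFFFFXF"

Answer: NFFFFSNFFFFSNFFFFFFXF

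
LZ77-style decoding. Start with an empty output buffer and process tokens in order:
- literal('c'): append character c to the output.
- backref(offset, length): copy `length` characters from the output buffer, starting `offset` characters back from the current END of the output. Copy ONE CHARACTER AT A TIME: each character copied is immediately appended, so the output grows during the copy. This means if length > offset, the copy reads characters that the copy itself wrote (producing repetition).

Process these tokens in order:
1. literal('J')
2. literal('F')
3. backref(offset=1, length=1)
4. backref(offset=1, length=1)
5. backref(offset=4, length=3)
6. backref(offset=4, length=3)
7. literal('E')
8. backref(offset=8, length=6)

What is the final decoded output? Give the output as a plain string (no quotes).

Answer: JFFFJFFFJFEFJFFFJ

Derivation:
Token 1: literal('J'). Output: "J"
Token 2: literal('F'). Output: "JF"
Token 3: backref(off=1, len=1). Copied 'F' from pos 1. Output: "JFF"
Token 4: backref(off=1, len=1). Copied 'F' from pos 2. Output: "JFFF"
Token 5: backref(off=4, len=3). Copied 'JFF' from pos 0. Output: "JFFFJFF"
Token 6: backref(off=4, len=3). Copied 'FJF' from pos 3. Output: "JFFFJFFFJF"
Token 7: literal('E'). Output: "JFFFJFFFJFE"
Token 8: backref(off=8, len=6). Copied 'FJFFFJ' from pos 3. Output: "JFFFJFFFJFEFJFFFJ"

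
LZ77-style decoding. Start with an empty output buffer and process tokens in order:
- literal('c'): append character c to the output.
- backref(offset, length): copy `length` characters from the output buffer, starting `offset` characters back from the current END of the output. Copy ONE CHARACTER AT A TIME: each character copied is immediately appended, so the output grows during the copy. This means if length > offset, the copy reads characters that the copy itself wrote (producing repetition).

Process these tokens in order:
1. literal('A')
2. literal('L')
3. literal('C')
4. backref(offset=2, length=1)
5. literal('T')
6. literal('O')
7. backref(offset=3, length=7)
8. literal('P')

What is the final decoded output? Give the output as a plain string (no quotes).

Answer: ALCLTOLTOLTOLP

Derivation:
Token 1: literal('A'). Output: "A"
Token 2: literal('L'). Output: "AL"
Token 3: literal('C'). Output: "ALC"
Token 4: backref(off=2, len=1). Copied 'L' from pos 1. Output: "ALCL"
Token 5: literal('T'). Output: "ALCLT"
Token 6: literal('O'). Output: "ALCLTO"
Token 7: backref(off=3, len=7) (overlapping!). Copied 'LTOLTOL' from pos 3. Output: "ALCLTOLTOLTOL"
Token 8: literal('P'). Output: "ALCLTOLTOLTOLP"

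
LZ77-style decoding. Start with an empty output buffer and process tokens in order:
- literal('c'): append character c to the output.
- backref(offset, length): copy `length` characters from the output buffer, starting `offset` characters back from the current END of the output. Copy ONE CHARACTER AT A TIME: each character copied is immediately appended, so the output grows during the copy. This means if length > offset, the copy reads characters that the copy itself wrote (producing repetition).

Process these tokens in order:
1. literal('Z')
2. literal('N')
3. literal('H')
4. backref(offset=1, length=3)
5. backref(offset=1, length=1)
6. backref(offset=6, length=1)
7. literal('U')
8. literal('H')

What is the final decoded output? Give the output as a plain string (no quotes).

Answer: ZNHHHHHNUH

Derivation:
Token 1: literal('Z'). Output: "Z"
Token 2: literal('N'). Output: "ZN"
Token 3: literal('H'). Output: "ZNH"
Token 4: backref(off=1, len=3) (overlapping!). Copied 'HHH' from pos 2. Output: "ZNHHHH"
Token 5: backref(off=1, len=1). Copied 'H' from pos 5. Output: "ZNHHHHH"
Token 6: backref(off=6, len=1). Copied 'N' from pos 1. Output: "ZNHHHHHN"
Token 7: literal('U'). Output: "ZNHHHHHNU"
Token 8: literal('H'). Output: "ZNHHHHHNUH"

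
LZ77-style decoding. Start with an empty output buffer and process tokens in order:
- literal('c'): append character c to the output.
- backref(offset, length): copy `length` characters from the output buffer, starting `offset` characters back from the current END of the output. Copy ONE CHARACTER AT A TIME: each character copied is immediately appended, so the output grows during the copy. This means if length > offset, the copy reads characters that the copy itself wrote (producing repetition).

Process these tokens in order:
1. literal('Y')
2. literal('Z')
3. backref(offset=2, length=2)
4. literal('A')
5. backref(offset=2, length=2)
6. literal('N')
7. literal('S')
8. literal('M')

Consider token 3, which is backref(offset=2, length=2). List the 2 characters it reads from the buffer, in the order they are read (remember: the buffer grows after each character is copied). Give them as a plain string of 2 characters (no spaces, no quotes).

Answer: YZ

Derivation:
Token 1: literal('Y'). Output: "Y"
Token 2: literal('Z'). Output: "YZ"
Token 3: backref(off=2, len=2). Buffer before: "YZ" (len 2)
  byte 1: read out[0]='Y', append. Buffer now: "YZY"
  byte 2: read out[1]='Z', append. Buffer now: "YZYZ"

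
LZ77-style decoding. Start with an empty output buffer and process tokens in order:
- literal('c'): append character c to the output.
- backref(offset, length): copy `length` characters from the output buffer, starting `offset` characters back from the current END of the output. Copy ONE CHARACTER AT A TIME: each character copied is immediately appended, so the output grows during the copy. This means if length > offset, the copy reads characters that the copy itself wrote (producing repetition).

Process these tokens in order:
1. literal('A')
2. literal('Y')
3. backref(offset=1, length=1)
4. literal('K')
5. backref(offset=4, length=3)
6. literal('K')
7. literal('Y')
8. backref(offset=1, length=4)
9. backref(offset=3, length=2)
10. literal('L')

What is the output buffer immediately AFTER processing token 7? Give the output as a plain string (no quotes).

Token 1: literal('A'). Output: "A"
Token 2: literal('Y'). Output: "AY"
Token 3: backref(off=1, len=1). Copied 'Y' from pos 1. Output: "AYY"
Token 4: literal('K'). Output: "AYYK"
Token 5: backref(off=4, len=3). Copied 'AYY' from pos 0. Output: "AYYKAYY"
Token 6: literal('K'). Output: "AYYKAYYK"
Token 7: literal('Y'). Output: "AYYKAYYKY"

Answer: AYYKAYYKY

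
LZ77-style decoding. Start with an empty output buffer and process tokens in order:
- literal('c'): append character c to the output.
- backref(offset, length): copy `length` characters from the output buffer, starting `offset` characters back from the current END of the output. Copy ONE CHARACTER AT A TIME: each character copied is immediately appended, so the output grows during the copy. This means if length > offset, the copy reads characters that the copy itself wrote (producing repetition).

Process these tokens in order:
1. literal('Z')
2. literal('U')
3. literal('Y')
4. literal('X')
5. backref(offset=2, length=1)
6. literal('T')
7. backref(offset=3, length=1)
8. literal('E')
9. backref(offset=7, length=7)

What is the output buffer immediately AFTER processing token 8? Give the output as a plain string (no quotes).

Token 1: literal('Z'). Output: "Z"
Token 2: literal('U'). Output: "ZU"
Token 3: literal('Y'). Output: "ZUY"
Token 4: literal('X'). Output: "ZUYX"
Token 5: backref(off=2, len=1). Copied 'Y' from pos 2. Output: "ZUYXY"
Token 6: literal('T'). Output: "ZUYXYT"
Token 7: backref(off=3, len=1). Copied 'X' from pos 3. Output: "ZUYXYTX"
Token 8: literal('E'). Output: "ZUYXYTXE"

Answer: ZUYXYTXE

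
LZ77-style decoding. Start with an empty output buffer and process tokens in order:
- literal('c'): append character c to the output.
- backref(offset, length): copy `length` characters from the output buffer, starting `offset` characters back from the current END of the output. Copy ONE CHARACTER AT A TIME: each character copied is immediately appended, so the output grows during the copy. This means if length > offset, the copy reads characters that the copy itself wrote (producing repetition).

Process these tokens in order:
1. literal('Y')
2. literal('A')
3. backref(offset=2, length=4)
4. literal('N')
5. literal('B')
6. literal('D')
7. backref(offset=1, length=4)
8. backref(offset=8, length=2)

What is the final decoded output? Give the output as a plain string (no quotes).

Answer: YAYAYANBDDDDDAN

Derivation:
Token 1: literal('Y'). Output: "Y"
Token 2: literal('A'). Output: "YA"
Token 3: backref(off=2, len=4) (overlapping!). Copied 'YAYA' from pos 0. Output: "YAYAYA"
Token 4: literal('N'). Output: "YAYAYAN"
Token 5: literal('B'). Output: "YAYAYANB"
Token 6: literal('D'). Output: "YAYAYANBD"
Token 7: backref(off=1, len=4) (overlapping!). Copied 'DDDD' from pos 8. Output: "YAYAYANBDDDDD"
Token 8: backref(off=8, len=2). Copied 'AN' from pos 5. Output: "YAYAYANBDDDDDAN"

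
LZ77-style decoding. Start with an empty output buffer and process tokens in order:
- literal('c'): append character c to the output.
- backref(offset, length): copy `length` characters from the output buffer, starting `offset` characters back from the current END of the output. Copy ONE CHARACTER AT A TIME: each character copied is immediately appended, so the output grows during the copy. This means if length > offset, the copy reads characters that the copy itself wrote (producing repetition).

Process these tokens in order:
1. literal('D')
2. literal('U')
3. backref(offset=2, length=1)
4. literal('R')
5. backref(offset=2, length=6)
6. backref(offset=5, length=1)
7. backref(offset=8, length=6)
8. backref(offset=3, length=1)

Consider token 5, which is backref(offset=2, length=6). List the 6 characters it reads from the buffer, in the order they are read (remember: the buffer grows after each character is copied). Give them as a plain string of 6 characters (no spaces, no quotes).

Answer: DRDRDR

Derivation:
Token 1: literal('D'). Output: "D"
Token 2: literal('U'). Output: "DU"
Token 3: backref(off=2, len=1). Copied 'D' from pos 0. Output: "DUD"
Token 4: literal('R'). Output: "DUDR"
Token 5: backref(off=2, len=6). Buffer before: "DUDR" (len 4)
  byte 1: read out[2]='D', append. Buffer now: "DUDRD"
  byte 2: read out[3]='R', append. Buffer now: "DUDRDR"
  byte 3: read out[4]='D', append. Buffer now: "DUDRDRD"
  byte 4: read out[5]='R', append. Buffer now: "DUDRDRDR"
  byte 5: read out[6]='D', append. Buffer now: "DUDRDRDRD"
  byte 6: read out[7]='R', append. Buffer now: "DUDRDRDRDR"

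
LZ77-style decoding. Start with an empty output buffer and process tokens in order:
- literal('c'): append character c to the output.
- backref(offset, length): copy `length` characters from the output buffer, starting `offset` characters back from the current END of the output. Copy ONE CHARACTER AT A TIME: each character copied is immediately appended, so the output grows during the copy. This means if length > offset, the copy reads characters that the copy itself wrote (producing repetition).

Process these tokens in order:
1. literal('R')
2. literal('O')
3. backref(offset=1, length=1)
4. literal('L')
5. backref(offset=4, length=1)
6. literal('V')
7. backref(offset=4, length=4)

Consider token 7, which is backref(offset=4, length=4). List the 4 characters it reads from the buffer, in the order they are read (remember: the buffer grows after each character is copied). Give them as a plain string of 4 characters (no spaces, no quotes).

Token 1: literal('R'). Output: "R"
Token 2: literal('O'). Output: "RO"
Token 3: backref(off=1, len=1). Copied 'O' from pos 1. Output: "ROO"
Token 4: literal('L'). Output: "ROOL"
Token 5: backref(off=4, len=1). Copied 'R' from pos 0. Output: "ROOLR"
Token 6: literal('V'). Output: "ROOLRV"
Token 7: backref(off=4, len=4). Buffer before: "ROOLRV" (len 6)
  byte 1: read out[2]='O', append. Buffer now: "ROOLRVO"
  byte 2: read out[3]='L', append. Buffer now: "ROOLRVOL"
  byte 3: read out[4]='R', append. Buffer now: "ROOLRVOLR"
  byte 4: read out[5]='V', append. Buffer now: "ROOLRVOLRV"

Answer: OLRV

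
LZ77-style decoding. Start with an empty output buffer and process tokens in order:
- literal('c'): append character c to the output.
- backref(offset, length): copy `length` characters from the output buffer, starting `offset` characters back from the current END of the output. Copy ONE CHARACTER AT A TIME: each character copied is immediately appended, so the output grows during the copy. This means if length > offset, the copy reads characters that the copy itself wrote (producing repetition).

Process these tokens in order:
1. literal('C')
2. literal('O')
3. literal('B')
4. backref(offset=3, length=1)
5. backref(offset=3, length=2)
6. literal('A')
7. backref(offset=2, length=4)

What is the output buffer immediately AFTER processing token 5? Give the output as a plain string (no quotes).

Token 1: literal('C'). Output: "C"
Token 2: literal('O'). Output: "CO"
Token 3: literal('B'). Output: "COB"
Token 4: backref(off=3, len=1). Copied 'C' from pos 0. Output: "COBC"
Token 5: backref(off=3, len=2). Copied 'OB' from pos 1. Output: "COBCOB"

Answer: COBCOB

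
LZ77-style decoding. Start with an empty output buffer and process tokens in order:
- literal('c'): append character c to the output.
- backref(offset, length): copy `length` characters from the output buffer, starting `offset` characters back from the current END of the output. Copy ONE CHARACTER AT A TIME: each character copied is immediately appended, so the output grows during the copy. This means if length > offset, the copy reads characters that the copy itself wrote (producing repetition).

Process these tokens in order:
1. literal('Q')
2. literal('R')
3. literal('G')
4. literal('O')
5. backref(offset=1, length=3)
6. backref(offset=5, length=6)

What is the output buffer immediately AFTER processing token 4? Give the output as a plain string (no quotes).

Answer: QRGO

Derivation:
Token 1: literal('Q'). Output: "Q"
Token 2: literal('R'). Output: "QR"
Token 3: literal('G'). Output: "QRG"
Token 4: literal('O'). Output: "QRGO"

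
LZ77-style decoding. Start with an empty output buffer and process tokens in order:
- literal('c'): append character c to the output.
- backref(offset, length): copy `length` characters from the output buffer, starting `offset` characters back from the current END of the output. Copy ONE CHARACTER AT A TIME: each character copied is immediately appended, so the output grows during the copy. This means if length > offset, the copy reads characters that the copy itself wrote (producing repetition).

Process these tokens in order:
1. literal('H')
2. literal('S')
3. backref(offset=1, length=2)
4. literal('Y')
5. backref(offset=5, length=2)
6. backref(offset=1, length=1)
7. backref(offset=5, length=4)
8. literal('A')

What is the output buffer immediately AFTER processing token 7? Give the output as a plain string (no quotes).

Answer: HSSSYHSSSYHS

Derivation:
Token 1: literal('H'). Output: "H"
Token 2: literal('S'). Output: "HS"
Token 3: backref(off=1, len=2) (overlapping!). Copied 'SS' from pos 1. Output: "HSSS"
Token 4: literal('Y'). Output: "HSSSY"
Token 5: backref(off=5, len=2). Copied 'HS' from pos 0. Output: "HSSSYHS"
Token 6: backref(off=1, len=1). Copied 'S' from pos 6. Output: "HSSSYHSS"
Token 7: backref(off=5, len=4). Copied 'SYHS' from pos 3. Output: "HSSSYHSSSYHS"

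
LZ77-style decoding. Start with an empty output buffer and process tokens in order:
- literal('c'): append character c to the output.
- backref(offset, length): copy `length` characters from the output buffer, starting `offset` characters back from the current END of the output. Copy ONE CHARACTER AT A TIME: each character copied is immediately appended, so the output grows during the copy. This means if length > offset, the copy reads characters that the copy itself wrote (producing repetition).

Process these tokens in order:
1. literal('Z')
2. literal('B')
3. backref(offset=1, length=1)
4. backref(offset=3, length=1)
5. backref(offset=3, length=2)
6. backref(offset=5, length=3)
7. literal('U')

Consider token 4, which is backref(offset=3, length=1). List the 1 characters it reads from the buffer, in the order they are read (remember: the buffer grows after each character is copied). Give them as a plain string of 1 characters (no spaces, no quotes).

Token 1: literal('Z'). Output: "Z"
Token 2: literal('B'). Output: "ZB"
Token 3: backref(off=1, len=1). Copied 'B' from pos 1. Output: "ZBB"
Token 4: backref(off=3, len=1). Buffer before: "ZBB" (len 3)
  byte 1: read out[0]='Z', append. Buffer now: "ZBBZ"

Answer: Z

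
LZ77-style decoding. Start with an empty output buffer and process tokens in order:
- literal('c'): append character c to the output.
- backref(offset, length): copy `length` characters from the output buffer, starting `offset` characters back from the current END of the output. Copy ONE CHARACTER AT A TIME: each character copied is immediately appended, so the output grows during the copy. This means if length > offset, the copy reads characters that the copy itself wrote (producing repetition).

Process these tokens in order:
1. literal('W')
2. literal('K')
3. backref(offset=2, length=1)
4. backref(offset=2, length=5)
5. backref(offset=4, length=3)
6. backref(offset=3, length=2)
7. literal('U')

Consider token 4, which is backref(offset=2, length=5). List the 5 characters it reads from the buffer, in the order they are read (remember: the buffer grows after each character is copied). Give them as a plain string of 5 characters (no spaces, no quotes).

Token 1: literal('W'). Output: "W"
Token 2: literal('K'). Output: "WK"
Token 3: backref(off=2, len=1). Copied 'W' from pos 0. Output: "WKW"
Token 4: backref(off=2, len=5). Buffer before: "WKW" (len 3)
  byte 1: read out[1]='K', append. Buffer now: "WKWK"
  byte 2: read out[2]='W', append. Buffer now: "WKWKW"
  byte 3: read out[3]='K', append. Buffer now: "WKWKWK"
  byte 4: read out[4]='W', append. Buffer now: "WKWKWKW"
  byte 5: read out[5]='K', append. Buffer now: "WKWKWKWK"

Answer: KWKWK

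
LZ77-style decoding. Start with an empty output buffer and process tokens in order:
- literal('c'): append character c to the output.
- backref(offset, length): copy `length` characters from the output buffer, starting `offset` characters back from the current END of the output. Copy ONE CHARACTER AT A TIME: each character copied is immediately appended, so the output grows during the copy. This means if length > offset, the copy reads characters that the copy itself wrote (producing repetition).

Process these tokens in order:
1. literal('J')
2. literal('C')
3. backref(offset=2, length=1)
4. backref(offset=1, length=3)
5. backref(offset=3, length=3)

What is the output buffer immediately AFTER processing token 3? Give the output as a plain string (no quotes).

Token 1: literal('J'). Output: "J"
Token 2: literal('C'). Output: "JC"
Token 3: backref(off=2, len=1). Copied 'J' from pos 0. Output: "JCJ"

Answer: JCJ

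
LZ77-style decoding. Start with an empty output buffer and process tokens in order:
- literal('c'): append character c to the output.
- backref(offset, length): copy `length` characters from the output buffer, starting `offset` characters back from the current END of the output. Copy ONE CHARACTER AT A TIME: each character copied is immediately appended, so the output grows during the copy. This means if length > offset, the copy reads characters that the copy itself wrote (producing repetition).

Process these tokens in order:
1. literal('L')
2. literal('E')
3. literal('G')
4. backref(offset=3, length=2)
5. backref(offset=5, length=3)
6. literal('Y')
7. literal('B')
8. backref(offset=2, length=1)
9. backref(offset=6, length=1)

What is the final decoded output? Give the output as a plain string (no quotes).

Token 1: literal('L'). Output: "L"
Token 2: literal('E'). Output: "LE"
Token 3: literal('G'). Output: "LEG"
Token 4: backref(off=3, len=2). Copied 'LE' from pos 0. Output: "LEGLE"
Token 5: backref(off=5, len=3). Copied 'LEG' from pos 0. Output: "LEGLELEG"
Token 6: literal('Y'). Output: "LEGLELEGY"
Token 7: literal('B'). Output: "LEGLELEGYB"
Token 8: backref(off=2, len=1). Copied 'Y' from pos 8. Output: "LEGLELEGYBY"
Token 9: backref(off=6, len=1). Copied 'L' from pos 5. Output: "LEGLELEGYBYL"

Answer: LEGLELEGYBYL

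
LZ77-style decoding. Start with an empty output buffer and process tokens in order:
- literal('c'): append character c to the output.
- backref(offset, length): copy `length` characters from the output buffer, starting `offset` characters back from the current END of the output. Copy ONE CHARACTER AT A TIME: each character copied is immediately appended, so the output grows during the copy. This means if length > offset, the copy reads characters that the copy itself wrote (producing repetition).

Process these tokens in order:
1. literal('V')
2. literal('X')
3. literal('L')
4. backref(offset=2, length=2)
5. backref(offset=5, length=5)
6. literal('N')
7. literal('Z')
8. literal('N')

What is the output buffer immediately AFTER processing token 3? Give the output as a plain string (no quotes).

Token 1: literal('V'). Output: "V"
Token 2: literal('X'). Output: "VX"
Token 3: literal('L'). Output: "VXL"

Answer: VXL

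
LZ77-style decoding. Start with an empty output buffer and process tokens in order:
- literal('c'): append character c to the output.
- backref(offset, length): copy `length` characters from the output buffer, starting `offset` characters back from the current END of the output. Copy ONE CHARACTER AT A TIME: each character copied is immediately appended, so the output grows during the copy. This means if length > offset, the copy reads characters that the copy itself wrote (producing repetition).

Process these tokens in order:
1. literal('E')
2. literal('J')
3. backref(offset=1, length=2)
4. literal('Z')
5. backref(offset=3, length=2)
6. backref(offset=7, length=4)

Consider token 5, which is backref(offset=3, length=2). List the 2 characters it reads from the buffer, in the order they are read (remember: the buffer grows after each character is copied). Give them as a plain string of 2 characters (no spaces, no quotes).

Answer: JJ

Derivation:
Token 1: literal('E'). Output: "E"
Token 2: literal('J'). Output: "EJ"
Token 3: backref(off=1, len=2) (overlapping!). Copied 'JJ' from pos 1. Output: "EJJJ"
Token 4: literal('Z'). Output: "EJJJZ"
Token 5: backref(off=3, len=2). Buffer before: "EJJJZ" (len 5)
  byte 1: read out[2]='J', append. Buffer now: "EJJJZJ"
  byte 2: read out[3]='J', append. Buffer now: "EJJJZJJ"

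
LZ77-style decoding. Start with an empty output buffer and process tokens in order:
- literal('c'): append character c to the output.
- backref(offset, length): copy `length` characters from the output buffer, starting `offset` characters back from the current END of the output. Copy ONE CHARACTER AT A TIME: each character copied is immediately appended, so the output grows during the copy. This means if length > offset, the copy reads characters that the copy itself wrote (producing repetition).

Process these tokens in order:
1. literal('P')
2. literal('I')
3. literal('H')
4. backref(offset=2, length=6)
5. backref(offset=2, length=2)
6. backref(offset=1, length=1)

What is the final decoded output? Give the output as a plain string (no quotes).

Answer: PIHIHIHIHIHH

Derivation:
Token 1: literal('P'). Output: "P"
Token 2: literal('I'). Output: "PI"
Token 3: literal('H'). Output: "PIH"
Token 4: backref(off=2, len=6) (overlapping!). Copied 'IHIHIH' from pos 1. Output: "PIHIHIHIH"
Token 5: backref(off=2, len=2). Copied 'IH' from pos 7. Output: "PIHIHIHIHIH"
Token 6: backref(off=1, len=1). Copied 'H' from pos 10. Output: "PIHIHIHIHIHH"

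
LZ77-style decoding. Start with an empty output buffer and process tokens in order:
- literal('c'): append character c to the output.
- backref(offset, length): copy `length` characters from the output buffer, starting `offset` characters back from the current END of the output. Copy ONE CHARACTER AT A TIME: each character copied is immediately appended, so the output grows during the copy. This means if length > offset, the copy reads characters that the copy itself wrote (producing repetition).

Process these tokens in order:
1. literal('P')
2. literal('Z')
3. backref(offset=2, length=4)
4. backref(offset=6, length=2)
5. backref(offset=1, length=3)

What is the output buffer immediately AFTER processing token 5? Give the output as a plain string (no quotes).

Answer: PZPZPZPZZZZ

Derivation:
Token 1: literal('P'). Output: "P"
Token 2: literal('Z'). Output: "PZ"
Token 3: backref(off=2, len=4) (overlapping!). Copied 'PZPZ' from pos 0. Output: "PZPZPZ"
Token 4: backref(off=6, len=2). Copied 'PZ' from pos 0. Output: "PZPZPZPZ"
Token 5: backref(off=1, len=3) (overlapping!). Copied 'ZZZ' from pos 7. Output: "PZPZPZPZZZZ"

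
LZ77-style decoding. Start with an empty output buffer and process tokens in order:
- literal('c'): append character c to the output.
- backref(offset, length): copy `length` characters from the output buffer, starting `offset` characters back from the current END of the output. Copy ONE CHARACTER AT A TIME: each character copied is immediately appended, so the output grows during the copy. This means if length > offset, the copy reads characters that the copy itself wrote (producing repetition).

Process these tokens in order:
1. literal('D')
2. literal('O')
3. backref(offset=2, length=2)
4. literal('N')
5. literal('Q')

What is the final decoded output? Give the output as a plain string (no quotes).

Token 1: literal('D'). Output: "D"
Token 2: literal('O'). Output: "DO"
Token 3: backref(off=2, len=2). Copied 'DO' from pos 0. Output: "DODO"
Token 4: literal('N'). Output: "DODON"
Token 5: literal('Q'). Output: "DODONQ"

Answer: DODONQ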